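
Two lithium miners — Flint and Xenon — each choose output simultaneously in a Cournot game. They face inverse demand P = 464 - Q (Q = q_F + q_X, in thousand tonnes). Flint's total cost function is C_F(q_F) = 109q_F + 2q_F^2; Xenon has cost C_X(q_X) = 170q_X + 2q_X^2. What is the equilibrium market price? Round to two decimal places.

Flint's profit: π_F = (464 - Q)q_F - (109q_F + 2q_F²). Setting ∂π_F/∂q_F = 0: 355 - 6q_F - (q_X) = 0.
Xenon's profit: π_X = (464 - Q)q_X - (170q_X + 2q_X²). Setting ∂π_X/∂q_X = 0: 294 - 6q_X - (q_F) = 0.
Best responses: q_F = (355 - q_X)/6, q_X = (294 - q_F)/6.
Solving the pair: q_F = 1836/35, q_X = 1409/35.
Total output Q = 649/7, so price P = 464 - 649/7 = 371.2857.

371.29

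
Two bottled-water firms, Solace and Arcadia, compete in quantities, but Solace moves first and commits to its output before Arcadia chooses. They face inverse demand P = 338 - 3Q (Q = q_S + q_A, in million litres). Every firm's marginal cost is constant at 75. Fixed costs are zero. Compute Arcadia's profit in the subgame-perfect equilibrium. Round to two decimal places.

1441.02

Solve by backward induction. Given q_S, the follower Arcadia maximises π_A = (338 - 3q_S - 3q_A)q_A - 75q_A.
∂π_A/∂q_A = 263 - 3q_S - 6q_A = 0 gives the reaction function q_A = (263 - 3q_S)/6.
The leader anticipates this reaction. Substituting into P = 338 - 3Q gives P = 413/2 - (3/2)q_S, so π_S = (413/2 - (3/2)q_S)q_S - 75q_S.
Maximising: ∂π_S/∂q_S = 263/2 - 3q_S = 0, giving q_S = 263/6.
Then q_A = (263 - 3·(263/6))/6 = 263/12.
Price P = 338 - 3·(263/4) = 563/4.
Arcadia's profit: (563/4 - 75)·(263/12) = 1441.0208.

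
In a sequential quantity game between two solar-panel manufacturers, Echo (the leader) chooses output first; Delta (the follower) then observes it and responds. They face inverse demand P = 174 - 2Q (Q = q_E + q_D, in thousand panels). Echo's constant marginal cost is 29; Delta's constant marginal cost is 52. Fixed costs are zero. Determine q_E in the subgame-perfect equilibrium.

The follower Delta best-responds to any q_E: π_D = (174 - 2Q)q_D - 52q_D.
Follower FOC: 122 - 2q_E - 4q_D = 0, so q_D(q_E) = (122 - 2q_E)/4.
Echo substitutes q_D(q_E) into its own profit: π_E = q_E(174 - 2q_E - (122 - 2q_E)/2) - 29q_E = (113 - q_E)q_E - 29q_E.
Maximising: ∂π_E/∂q_E = 84 - 2q_E = 0, giving q_E = 42.
Then q_D = (122 - 2·42)/4 = 19/2.

42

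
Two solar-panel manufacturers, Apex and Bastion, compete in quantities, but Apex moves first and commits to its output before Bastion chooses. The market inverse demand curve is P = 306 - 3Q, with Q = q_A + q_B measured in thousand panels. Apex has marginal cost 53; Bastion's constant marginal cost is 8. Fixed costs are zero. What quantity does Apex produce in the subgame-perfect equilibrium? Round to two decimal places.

34.67

The follower Bastion best-responds to any q_A: π_B = (306 - 3Q)q_B - 8q_B.
∂π_B/∂q_B = 298 - 3q_A - 6q_B = 0 gives the reaction function q_B = (298 - 3q_A)/6.
The leader anticipates this reaction. Substituting into P = 306 - 3Q gives P = 157 - (3/2)q_A, so π_A = (157 - (3/2)q_A)q_A - 53q_A.
The leader's first-order condition 104 - 3q_A = 0 yields q_A = 104/3.
Then q_B = (298 - 3·(104/3))/6 = 97/3.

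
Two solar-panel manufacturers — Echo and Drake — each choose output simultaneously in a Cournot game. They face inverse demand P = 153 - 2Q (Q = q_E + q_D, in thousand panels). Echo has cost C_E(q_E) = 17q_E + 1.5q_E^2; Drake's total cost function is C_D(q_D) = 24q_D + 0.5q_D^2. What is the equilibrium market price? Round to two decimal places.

85.06

Echo's profit: π_E = (153 - 2Q)q_E - (17q_E + (3/2)q_E²). Setting ∂π_E/∂q_E = 0: 136 - 7q_E - 2(q_D) = 0.
Drake's first-order condition: 129 - 5q_D - 2(q_E) = 0.
Rearranging gives the reaction functions q_E = (136 - 2q_D)/7 and q_D = (129 - 2q_E)/5.
Substituting one into the other gives q_E = 422/31 and q_D = 631/31.
Total output Q = 1053/31, so price P = 153 - 2·(1053/31) = 85.0645.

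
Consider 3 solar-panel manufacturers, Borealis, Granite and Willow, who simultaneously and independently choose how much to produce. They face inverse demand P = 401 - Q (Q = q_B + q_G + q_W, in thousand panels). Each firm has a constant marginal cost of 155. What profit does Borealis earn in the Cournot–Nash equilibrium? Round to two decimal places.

Each firm earns π_i = (401 - Q)q_i - 155q_i.
Setting ∂π_i/∂q_i = 0 with rivals' quantities fixed: 246 - 2q_i - Σ_{j≠i} q_j = 0.
With identical firms every q_j equals q_i, so Σ_{j≠i} q_j = 2q_i and 246 = 4q_i, giving q_i = 123/2.
Price P = 401 - 369/2 = 433/2.
Borealis's profit: (433/2 - 155)·(123/2) = 3782.2500.

3782.25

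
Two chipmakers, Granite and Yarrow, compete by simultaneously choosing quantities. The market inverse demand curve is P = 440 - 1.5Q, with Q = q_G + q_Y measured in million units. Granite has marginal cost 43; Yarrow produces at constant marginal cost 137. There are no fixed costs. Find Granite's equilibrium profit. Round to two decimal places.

Granite's profit: π_G = (440 - 1.5Q)q_G - (43q_G). Setting ∂π_G/∂q_G = 0: 397 - 3q_G - (3/2)(q_Y) = 0.
Yarrow's first-order condition: 303 - 3q_Y - (3/2)(q_G) = 0.
Best responses: q_G = (397 - (3/2)q_Y)/3, q_Y = (303 - (3/2)q_G)/3.
Solving the pair: q_G = 982/9, q_Y = 418/9.
Price P = 440 - (3/2)·(1400/9) = 620/3.
Granite's profit: (620/3 - 43)·(982/9) = 17857.8519.

17857.85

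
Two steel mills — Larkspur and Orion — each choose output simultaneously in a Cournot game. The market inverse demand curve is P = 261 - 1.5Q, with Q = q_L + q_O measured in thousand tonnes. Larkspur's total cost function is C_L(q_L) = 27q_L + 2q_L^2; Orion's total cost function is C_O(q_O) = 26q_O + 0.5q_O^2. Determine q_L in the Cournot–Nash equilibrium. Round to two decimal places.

Larkspur's profit: π_L = (261 - 1.5Q)q_L - (27q_L + 2q_L²). Setting ∂π_L/∂q_L = 0: 234 - 7q_L - (3/2)(q_O) = 0.
Orion's profit: π_O = (261 - 1.5Q)q_O - (26q_O + (1/2)q_O²). Setting ∂π_O/∂q_O = 0: 235 - 4q_O - (3/2)(q_L) = 0.
Rearranging gives the reaction functions q_L = (234 - (3/2)q_O)/7 and q_O = (235 - (3/2)q_L)/4.
Substituting one into the other gives q_L = 22.6602 and q_O = 50.2524.

22.66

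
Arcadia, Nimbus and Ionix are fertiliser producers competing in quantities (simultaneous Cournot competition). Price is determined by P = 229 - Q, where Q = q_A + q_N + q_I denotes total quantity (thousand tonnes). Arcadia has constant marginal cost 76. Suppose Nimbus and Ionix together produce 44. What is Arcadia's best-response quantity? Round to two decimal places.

54.50

With rivals' combined output fixed at 44, Arcadia's profit is π_A = (229 - 44 - q_A)q_A - (76q_A) = (185 - q_A)q_A - (76q_A).
∂π_A/∂q_A = 109 - 2q_A = 0, so q_A = 109/2.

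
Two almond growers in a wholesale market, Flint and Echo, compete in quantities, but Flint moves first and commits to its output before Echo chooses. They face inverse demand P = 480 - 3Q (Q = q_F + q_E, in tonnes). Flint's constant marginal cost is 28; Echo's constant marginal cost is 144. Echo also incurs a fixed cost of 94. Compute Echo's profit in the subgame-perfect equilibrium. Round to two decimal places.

131.33

Solve by backward induction. Given q_F, the follower Echo maximises π_E = (480 - 3q_F - 3q_E)q_E - 144q_E.
Follower FOC: 336 - 3q_F - 6q_E = 0, so q_E(q_F) = (336 - 3q_F)/6.
The leader anticipates this reaction. Substituting into P = 480 - 3Q gives P = 312 - (3/2)q_F, so π_F = (312 - (3/2)q_F)q_F - 28q_F.
The leader's first-order condition 284 - 3q_F = 0 yields q_F = 284/3.
Then q_E = (336 - 3·(284/3))/6 = 26/3.
Price P = 480 - 3·(310/3) = 170.
Echo's profit: (170 - 144)·(26/3) - 94 = 394/3.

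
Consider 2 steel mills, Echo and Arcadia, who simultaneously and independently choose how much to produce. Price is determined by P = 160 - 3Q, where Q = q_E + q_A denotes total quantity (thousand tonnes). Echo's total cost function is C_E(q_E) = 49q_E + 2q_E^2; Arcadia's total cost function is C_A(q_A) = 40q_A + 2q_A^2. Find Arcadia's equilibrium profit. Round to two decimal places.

453.86

Echo's profit: π_E = (160 - 3Q)q_E - (49q_E + 2q_E²). Setting ∂π_E/∂q_E = 0: 111 - 10q_E - 3(q_A) = 0.
Arcadia's profit: π_A = (160 - 3Q)q_A - (40q_A + 2q_A²). Setting ∂π_A/∂q_A = 0: 120 - 10q_A - 3(q_E) = 0.
Best responses: q_E = (111 - 3q_A)/10, q_A = (120 - 3q_E)/10.
Solving the pair: q_E = 750/91, q_A = 867/91.
Price P = 160 - 3·(231/13) = 1387/13.
Arcadia's profit: (1387/13)·(867/91) - 40·(867/91) - 2(867/91)² = 453.8637.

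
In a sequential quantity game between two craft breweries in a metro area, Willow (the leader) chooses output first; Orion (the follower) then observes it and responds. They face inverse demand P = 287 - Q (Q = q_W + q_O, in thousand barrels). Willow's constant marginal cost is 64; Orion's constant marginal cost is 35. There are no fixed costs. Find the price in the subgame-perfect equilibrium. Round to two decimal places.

Solve by backward induction. Given q_W, the follower Orion maximises π_O = (287 - q_W - q_O)q_O - 35q_O.
Setting the follower's marginal profit to zero, 252 - q_W - 2q_O = 0, i.e. q_O = (252 - q_W)/2.
Willow substitutes q_O(q_W) into its own profit: π_W = q_W(287 - q_W - (252 - q_W)/2) - 64q_W = (161 - (1/2)q_W)q_W - 64q_W.
Maximising: ∂π_W/∂q_W = 97 - q_W = 0, giving q_W = 97.
Then q_O = (252 - 97)/2 = 155/2.
Total output Q = 349/2, so price P = 287 - 349/2 = 225/2.

112.50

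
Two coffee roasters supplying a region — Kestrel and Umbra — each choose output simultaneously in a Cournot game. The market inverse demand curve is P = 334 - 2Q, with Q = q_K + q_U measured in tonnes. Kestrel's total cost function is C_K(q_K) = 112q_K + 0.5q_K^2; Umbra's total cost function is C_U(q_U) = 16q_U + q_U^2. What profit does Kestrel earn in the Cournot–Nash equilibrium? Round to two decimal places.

1791.48

Kestrel's profit: π_K = (334 - 2Q)q_K - (112q_K + (1/2)q_K²). Setting ∂π_K/∂q_K = 0: 222 - 5q_K - 2(q_U) = 0.
Umbra's profit: π_U = (334 - 2Q)q_U - (16q_U + q_U²). Setting ∂π_U/∂q_U = 0: 318 - 6q_U - 2(q_K) = 0.
Best responses: q_K = (222 - 2q_U)/5, q_U = (318 - 2q_K)/6.
Solving the pair: q_K = 348/13, q_U = 573/13.
Price P = 334 - 2·(921/13) = 192.3077.
Kestrel's profit: 192.3077·(348/13) - 112·(348/13) - (1/2)(348/13)² = 1791.4793.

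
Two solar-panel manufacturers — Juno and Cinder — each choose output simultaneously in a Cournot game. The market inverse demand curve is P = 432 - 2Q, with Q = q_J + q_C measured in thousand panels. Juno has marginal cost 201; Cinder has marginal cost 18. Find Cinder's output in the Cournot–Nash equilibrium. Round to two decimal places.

Juno's profit: π_J = (432 - 2Q)q_J - (201q_J). Setting ∂π_J/∂q_J = 0: 231 - 4q_J - 2(q_C) = 0.
Cinder's first-order condition: 414 - 4q_C - 2(q_J) = 0.
So q_J = (231 - 2q_C)/4 and q_C = (414 - 2q_J)/4.
Substituting one into the other gives q_J = 8 and q_C = 199/2.

99.50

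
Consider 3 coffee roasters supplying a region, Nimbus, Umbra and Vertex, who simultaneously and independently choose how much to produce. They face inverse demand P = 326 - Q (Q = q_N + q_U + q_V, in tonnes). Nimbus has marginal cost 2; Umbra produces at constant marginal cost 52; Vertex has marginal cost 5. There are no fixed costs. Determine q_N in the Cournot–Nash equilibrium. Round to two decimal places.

Nimbus's profit: π_N = (326 - Q)q_N - (2q_N). Setting ∂π_N/∂q_N = 0: 324 - 2q_N - (q_U + q_V) = 0.
Umbra's first-order condition: 274 - 2q_U - (q_N + q_V) = 0.
Vertex's first-order condition: 321 - 2q_V - (q_N + q_U) = 0.
Adding the 3 first-order conditions: 919 − 4Q = 0, so Q = 919/4.
Back-substituting: q_N = (324 − 919/4) = 377/4, q_U = (274 − 919/4) = 177/4, q_V = (321 − 919/4) = 365/4.

94.25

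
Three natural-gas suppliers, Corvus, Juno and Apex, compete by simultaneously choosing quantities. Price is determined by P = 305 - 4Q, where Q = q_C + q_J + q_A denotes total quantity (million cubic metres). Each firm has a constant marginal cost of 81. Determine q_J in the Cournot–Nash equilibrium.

A representative firm's profit is π_i = q_i(305 - 4Q) - 81q_i.
First-order condition (treating rivals' output as given): 224 - 8q_i - 4·Σ_{j≠i} q_j = 0.
By symmetry each firm produces the same amount; substituting Σ_{j≠i} q_j = 2q_i yields q_i = 224/16 = 14.

14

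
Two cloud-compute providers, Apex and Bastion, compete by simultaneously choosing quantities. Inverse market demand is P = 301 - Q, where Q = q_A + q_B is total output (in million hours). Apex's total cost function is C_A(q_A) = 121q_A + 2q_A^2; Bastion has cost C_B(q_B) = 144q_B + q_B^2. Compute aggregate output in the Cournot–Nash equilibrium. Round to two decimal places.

57.61

Apex's profit: π_A = (301 - Q)q_A - (121q_A + 2q_A²). Setting ∂π_A/∂q_A = 0: 180 - 6q_A - (q_B) = 0.
Bastion's profit: π_B = (301 - Q)q_B - (144q_B + q_B²). Setting ∂π_B/∂q_B = 0: 157 - 4q_B - (q_A) = 0.
Best responses: q_A = (180 - q_B)/6, q_B = (157 - q_A)/4.
Substituting one into the other gives q_A = 563/23 and q_B = 762/23.
Total output Q = 563/23 + 762/23 = 1325/23.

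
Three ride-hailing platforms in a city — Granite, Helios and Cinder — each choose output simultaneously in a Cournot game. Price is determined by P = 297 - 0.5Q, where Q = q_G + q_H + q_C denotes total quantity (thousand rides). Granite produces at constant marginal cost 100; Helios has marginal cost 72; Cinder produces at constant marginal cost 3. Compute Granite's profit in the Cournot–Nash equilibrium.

648

Granite's profit: π_G = (297 - 0.5Q)q_G - (100q_G). Setting ∂π_G/∂q_G = 0: 197 - q_G - (1/2)(q_H + q_C) = 0.
Helios's profit: π_H = (297 - 0.5Q)q_H - (72q_H). Setting ∂π_H/∂q_H = 0: 225 - q_H - (1/2)(q_G + q_C) = 0.
Cinder's first-order condition: 294 - q_C - (1/2)(q_G + q_H) = 0.
Adding the 3 first-order conditions: 716 − 2Q = 0, so Q = 358.
Back-substituting: q_G = (197 − 179)/(1/2) = 36, q_H = (225 − 179)/(1/2) = 92, q_C = (294 − 179)/(1/2) = 230.
Price P = 297 - (1/2)·358 = 118.
Granite's profit: (118 - 100)·36 = 648.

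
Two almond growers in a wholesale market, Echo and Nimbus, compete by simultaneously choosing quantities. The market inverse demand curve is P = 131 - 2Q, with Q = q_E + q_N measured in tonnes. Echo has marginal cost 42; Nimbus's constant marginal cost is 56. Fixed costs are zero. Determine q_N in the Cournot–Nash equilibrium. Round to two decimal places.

10.17

Echo's profit: π_E = (131 - 2Q)q_E - (42q_E). Setting ∂π_E/∂q_E = 0: 89 - 4q_E - 2(q_N) = 0.
Nimbus's profit: π_N = (131 - 2Q)q_N - (56q_N). Setting ∂π_N/∂q_N = 0: 75 - 4q_N - 2(q_E) = 0.
So q_E = (89 - 2q_N)/4 and q_N = (75 - 2q_E)/4.
Solving the pair: q_E = 103/6, q_N = 61/6.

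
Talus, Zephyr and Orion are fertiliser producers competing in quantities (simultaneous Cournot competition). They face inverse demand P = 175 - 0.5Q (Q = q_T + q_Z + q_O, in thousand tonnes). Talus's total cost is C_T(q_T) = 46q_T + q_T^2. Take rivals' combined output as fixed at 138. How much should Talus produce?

20

With rivals' combined output fixed at 138, Talus's profit is π_T = (175 - (1/2)·138 - (1/2)q_T)q_T - (46q_T + q_T²) = (106 - (1/2)q_T)q_T - (46q_T + q_T²).
∂π_T/∂q_T = 60 - 3q_T = 0, so q_T = 20.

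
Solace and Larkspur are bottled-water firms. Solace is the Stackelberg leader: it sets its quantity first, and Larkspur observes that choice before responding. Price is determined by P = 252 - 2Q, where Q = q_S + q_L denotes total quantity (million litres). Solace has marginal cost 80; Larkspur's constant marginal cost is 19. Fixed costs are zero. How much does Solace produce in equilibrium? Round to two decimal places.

27.75

The follower Larkspur best-responds to any q_S: π_L = (252 - 2Q)q_L - 19q_L.
∂π_L/∂q_L = 233 - 2q_S - 4q_L = 0 gives the reaction function q_L = (233 - 2q_S)/4.
The leader anticipates this reaction. Substituting into P = 252 - 2Q gives P = 271/2 - q_S, so π_S = (271/2 - q_S)q_S - 80q_S.
Leader FOC: 111/2 - 2q_S = 0, so q_S = 111/4.
Then q_L = (233 - 2·(111/4))/4 = 355/8.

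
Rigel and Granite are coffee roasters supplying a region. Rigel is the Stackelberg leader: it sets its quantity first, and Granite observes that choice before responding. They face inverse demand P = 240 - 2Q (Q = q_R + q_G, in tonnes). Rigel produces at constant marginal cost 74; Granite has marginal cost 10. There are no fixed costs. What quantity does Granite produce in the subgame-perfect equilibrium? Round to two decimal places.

44.75

The follower Granite best-responds to any q_R: π_G = (240 - 2Q)q_G - 10q_G.
Follower FOC: 230 - 2q_R - 4q_G = 0, so q_G(q_R) = (230 - 2q_R)/4.
Rigel substitutes q_G(q_R) into its own profit: π_R = q_R(240 - 2q_R - (230 - 2q_R)/2) - 74q_R = (125 - q_R)q_R - 74q_R.
Leader FOC: 51 - 2q_R = 0, so q_R = 51/2.
Then q_G = (230 - 2·(51/2))/4 = 179/4.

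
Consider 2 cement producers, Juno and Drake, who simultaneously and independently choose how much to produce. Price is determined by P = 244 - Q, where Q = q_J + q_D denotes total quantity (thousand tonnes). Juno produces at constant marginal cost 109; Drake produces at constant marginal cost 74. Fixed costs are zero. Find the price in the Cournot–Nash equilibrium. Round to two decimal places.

142.33

Juno's profit: π_J = (244 - Q)q_J - (109q_J). Setting ∂π_J/∂q_J = 0: 135 - 2q_J - (q_D) = 0.
Drake's first-order condition: 170 - 2q_D - (q_J) = 0.
So q_J = (135 - q_D)/2 and q_D = (170 - q_J)/2.
Substituting one into the other gives q_J = 100/3 and q_D = 205/3.
Total output Q = 305/3, so price P = 244 - 305/3 = 427/3.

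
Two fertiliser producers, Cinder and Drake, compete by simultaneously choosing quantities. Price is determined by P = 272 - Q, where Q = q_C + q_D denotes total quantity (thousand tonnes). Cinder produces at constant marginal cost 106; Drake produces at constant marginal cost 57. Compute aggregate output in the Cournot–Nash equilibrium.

Cinder's profit: π_C = (272 - Q)q_C - (106q_C). Setting ∂π_C/∂q_C = 0: 166 - 2q_C - (q_D) = 0.
Drake's first-order condition: 215 - 2q_D - (q_C) = 0.
Rearranging gives the reaction functions q_C = (166 - q_D)/2 and q_D = (215 - q_C)/2.
Substituting one into the other gives q_C = 39 and q_D = 88.
Total output Q = 39 + 88 = 127.

127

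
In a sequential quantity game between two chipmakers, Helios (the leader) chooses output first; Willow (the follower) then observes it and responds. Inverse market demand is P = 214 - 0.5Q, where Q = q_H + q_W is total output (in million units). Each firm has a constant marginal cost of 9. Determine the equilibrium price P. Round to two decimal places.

60.25

The follower Willow best-responds to any q_H: π_W = (214 - 0.5Q)q_W - 9q_W.
Follower FOC: 205 - (1/2)q_H - q_W = 0, so q_W(q_H) = (205 - (1/2)q_H).
The leader anticipates this reaction. Substituting into P = 214 - 0.5Q gives P = 223/2 - (1/4)q_H, so π_H = (223/2 - (1/4)q_H)q_H - 9q_H.
The leader's first-order condition 205/2 - (1/2)q_H = 0 yields q_H = 205.
Then q_W = (205 - (1/2)·205) = 205/2.
Total output Q = 615/2, so price P = 214 - (1/2)·(615/2) = 241/4.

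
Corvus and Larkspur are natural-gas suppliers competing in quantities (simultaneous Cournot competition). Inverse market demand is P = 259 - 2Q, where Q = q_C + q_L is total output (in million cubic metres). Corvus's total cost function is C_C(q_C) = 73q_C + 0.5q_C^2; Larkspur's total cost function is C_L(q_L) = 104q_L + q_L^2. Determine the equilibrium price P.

Corvus's profit: π_C = (259 - 2Q)q_C - (73q_C + (1/2)q_C²). Setting ∂π_C/∂q_C = 0: 186 - 5q_C - 2(q_L) = 0.
Larkspur's profit: π_L = (259 - 2Q)q_L - (104q_L + q_L²). Setting ∂π_L/∂q_L = 0: 155 - 6q_L - 2(q_C) = 0.
Rearranging gives the reaction functions q_C = (186 - 2q_L)/5 and q_L = (155 - 2q_C)/6.
Solving the pair: q_C = 31, q_L = 31/2.
Total output Q = 93/2, so price P = 259 - 2·(93/2) = 166.

166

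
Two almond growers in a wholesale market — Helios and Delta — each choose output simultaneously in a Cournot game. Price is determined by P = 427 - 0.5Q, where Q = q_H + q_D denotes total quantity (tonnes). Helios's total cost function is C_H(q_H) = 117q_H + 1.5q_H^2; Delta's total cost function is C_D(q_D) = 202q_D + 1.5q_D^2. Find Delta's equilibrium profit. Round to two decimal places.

Helios's profit: π_H = (427 - 0.5Q)q_H - (117q_H + (3/2)q_H²). Setting ∂π_H/∂q_H = 0: 310 - 4q_H - (1/2)(q_D) = 0.
Delta's profit: π_D = (427 - 0.5Q)q_D - (202q_D + (3/2)q_D²). Setting ∂π_D/∂q_D = 0: 225 - 4q_D - (1/2)(q_H) = 0.
So q_H = (310 - (1/2)q_D)/4 and q_D = (225 - (1/2)q_H)/4.
Solving the pair: q_H = 71.5873, q_D = 47.3016.
Price P = 427 - (1/2)·(1070/9) = 367.5556.
Delta's profit: 367.5556·47.3016 - 202·47.3016 - (3/2)·47.3016² = 4474.8803.

4474.88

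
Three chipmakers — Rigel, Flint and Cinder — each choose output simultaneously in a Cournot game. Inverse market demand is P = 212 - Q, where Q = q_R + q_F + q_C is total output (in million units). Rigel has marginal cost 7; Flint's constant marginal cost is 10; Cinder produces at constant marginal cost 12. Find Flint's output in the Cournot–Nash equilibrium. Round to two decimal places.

Rigel's profit: π_R = (212 - Q)q_R - (7q_R). Setting ∂π_R/∂q_R = 0: 205 - 2q_R - (q_F + q_C) = 0.
Flint's profit: π_F = (212 - Q)q_F - (10q_F). Setting ∂π_F/∂q_F = 0: 202 - 2q_F - (q_R + q_C) = 0.
Cinder's profit: π_C = (212 - Q)q_C - (12q_C). Setting ∂π_C/∂q_C = 0: 200 - 2q_C - (q_R + q_F) = 0.
Adding the 3 first-order conditions: 607 − 4Q = 0, so Q = 607/4.
Back-substituting: q_R = (205 − 607/4) = 213/4, q_F = (202 − 607/4) = 201/4, q_C = (200 − 607/4) = 193/4.

50.25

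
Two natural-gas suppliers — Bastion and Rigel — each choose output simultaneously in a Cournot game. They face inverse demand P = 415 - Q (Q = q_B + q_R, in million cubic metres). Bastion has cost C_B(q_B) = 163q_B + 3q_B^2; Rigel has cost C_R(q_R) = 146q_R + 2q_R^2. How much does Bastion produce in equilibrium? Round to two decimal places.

26.45

Bastion's profit: π_B = (415 - Q)q_B - (163q_B + 3q_B²). Setting ∂π_B/∂q_B = 0: 252 - 8q_B - (q_R) = 0.
Rigel's first-order condition: 269 - 6q_R - (q_B) = 0.
Rearranging gives the reaction functions q_B = (252 - q_R)/8 and q_R = (269 - q_B)/6.
Substituting one into the other gives q_B = 1243/47 and q_R = 1900/47.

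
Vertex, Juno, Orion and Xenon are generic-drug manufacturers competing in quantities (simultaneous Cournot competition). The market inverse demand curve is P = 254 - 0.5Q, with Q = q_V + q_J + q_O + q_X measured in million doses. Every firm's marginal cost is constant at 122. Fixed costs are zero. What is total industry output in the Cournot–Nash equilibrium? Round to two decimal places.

211.20

A representative firm's profit is π_i = q_i(254 - 0.5Q) - 122q_i.
First-order condition (treating rivals' output as given): 132 - q_i - (1/2)·Σ_{j≠i} q_j = 0.
By symmetry each firm produces the same amount; substituting Σ_{j≠i} q_j = 3q_i yields q_i = 132/(5/2) = 264/5.
Total output Q = 264/5 + 264/5 + 264/5 + 264/5 = 1056/5.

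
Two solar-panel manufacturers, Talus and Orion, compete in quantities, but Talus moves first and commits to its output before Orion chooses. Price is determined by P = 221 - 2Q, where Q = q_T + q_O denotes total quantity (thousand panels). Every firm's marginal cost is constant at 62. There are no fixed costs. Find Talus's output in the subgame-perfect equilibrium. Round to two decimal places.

The follower Orion best-responds to any q_T: π_O = (221 - 2Q)q_O - 62q_O.
Setting the follower's marginal profit to zero, 159 - 2q_T - 4q_O = 0, i.e. q_O = (159 - 2q_T)/4.
Talus substitutes q_O(q_T) into its own profit: π_T = q_T(221 - 2q_T - (159 - 2q_T)/2) - 62q_T = (283/2 - q_T)q_T - 62q_T.
The leader's first-order condition 159/2 - 2q_T = 0 yields q_T = 159/4.
Then q_O = (159 - 2·(159/4))/4 = 159/8.

39.75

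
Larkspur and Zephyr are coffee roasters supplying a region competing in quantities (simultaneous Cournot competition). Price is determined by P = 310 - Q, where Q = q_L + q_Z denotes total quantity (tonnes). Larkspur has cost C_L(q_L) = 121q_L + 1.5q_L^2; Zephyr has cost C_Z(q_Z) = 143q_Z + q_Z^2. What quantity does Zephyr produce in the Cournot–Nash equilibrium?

34

Larkspur's profit: π_L = (310 - Q)q_L - (121q_L + (3/2)q_L²). Setting ∂π_L/∂q_L = 0: 189 - 5q_L - (q_Z) = 0.
Zephyr's profit: π_Z = (310 - Q)q_Z - (143q_Z + q_Z²). Setting ∂π_Z/∂q_Z = 0: 167 - 4q_Z - (q_L) = 0.
Rearranging gives the reaction functions q_L = (189 - q_Z)/5 and q_Z = (167 - q_L)/4.
Substituting one into the other gives q_L = 31 and q_Z = 34.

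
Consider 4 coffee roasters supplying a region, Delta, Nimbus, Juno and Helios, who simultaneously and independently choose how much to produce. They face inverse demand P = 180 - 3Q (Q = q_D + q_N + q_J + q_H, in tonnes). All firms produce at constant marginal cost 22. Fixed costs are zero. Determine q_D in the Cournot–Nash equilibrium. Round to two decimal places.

10.53

Each firm earns π_i = (180 - 3Q)q_i - 22q_i.
Setting ∂π_i/∂q_i = 0 with rivals' quantities fixed: 158 - 6q_i - 3·Σ_{j≠i} q_j = 0.
With identical firms every q_j equals q_i, so Σ_{j≠i} q_j = 3q_i and 158 = 15q_i, giving q_i = 158/15.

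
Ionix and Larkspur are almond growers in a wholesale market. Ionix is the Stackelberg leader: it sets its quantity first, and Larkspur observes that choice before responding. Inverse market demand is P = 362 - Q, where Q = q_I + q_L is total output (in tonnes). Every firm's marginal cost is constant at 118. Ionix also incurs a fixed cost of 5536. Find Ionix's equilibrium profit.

1906

The follower Larkspur best-responds to any q_I: π_L = (362 - Q)q_L - 118q_L.
∂π_L/∂q_L = 244 - q_I - 2q_L = 0 gives the reaction function q_L = (244 - q_I)/2.
Ionix substitutes q_L(q_I) into its own profit: π_I = q_I(362 - q_I - (244 - q_I)/2) - 118q_I = (240 - (1/2)q_I)q_I - 118q_I.
The leader's first-order condition 122 - q_I = 0 yields q_I = 122.
Then q_L = (244 - 122)/2 = 61.
Price P = 362 - 183 = 179.
Ionix's profit: (179 - 118)·122 - 5536 = 1906.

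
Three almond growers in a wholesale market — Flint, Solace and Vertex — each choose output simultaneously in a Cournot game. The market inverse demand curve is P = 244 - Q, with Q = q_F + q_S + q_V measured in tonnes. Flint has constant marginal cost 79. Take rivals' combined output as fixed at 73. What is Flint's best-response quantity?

With rivals' combined output fixed at 73, Flint's profit is π_F = (244 - 73 - q_F)q_F - (79q_F) = (171 - q_F)q_F - (79q_F).
∂π_F/∂q_F = 92 - 2q_F = 0, so q_F = 46.

46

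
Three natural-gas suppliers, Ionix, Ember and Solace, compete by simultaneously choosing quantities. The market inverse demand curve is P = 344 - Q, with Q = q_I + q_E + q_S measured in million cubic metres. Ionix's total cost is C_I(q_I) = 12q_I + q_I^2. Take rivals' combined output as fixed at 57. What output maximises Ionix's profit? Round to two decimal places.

With rivals' combined output fixed at 57, Ionix's profit is π_I = (344 - 57 - q_I)q_I - (12q_I + q_I²) = (287 - q_I)q_I - (12q_I + q_I²).
∂π_I/∂q_I = 275 - 4q_I = 0, so q_I = 275/4.

68.75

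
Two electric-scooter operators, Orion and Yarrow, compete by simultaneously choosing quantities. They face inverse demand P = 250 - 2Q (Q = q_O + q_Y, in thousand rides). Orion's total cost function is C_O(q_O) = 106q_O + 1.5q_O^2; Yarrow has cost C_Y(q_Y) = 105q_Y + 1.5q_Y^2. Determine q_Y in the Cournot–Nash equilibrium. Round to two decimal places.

Orion's profit: π_O = (250 - 2Q)q_O - (106q_O + (3/2)q_O²). Setting ∂π_O/∂q_O = 0: 144 - 7q_O - 2(q_Y) = 0.
Yarrow's profit: π_Y = (250 - 2Q)q_Y - (105q_Y + (3/2)q_Y²). Setting ∂π_Y/∂q_Y = 0: 145 - 7q_Y - 2(q_O) = 0.
So q_O = (144 - 2q_Y)/7 and q_Y = (145 - 2q_O)/7.
Substituting one into the other gives q_O = 718/45 and q_Y = 727/45.

16.16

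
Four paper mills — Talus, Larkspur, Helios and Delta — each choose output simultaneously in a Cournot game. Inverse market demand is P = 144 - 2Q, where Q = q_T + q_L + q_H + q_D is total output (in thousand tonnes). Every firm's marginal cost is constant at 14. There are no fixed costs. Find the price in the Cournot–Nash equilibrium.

A representative firm's profit is π_i = q_i(144 - 2Q) - 14q_i.
Setting ∂π_i/∂q_i = 0 with rivals' quantities fixed: 130 - 4q_i - 2·Σ_{j≠i} q_j = 0.
With identical firms every q_j equals q_i, so Σ_{j≠i} q_j = 3q_i and 130 = 10q_i, giving q_i = 13.
Total output Q = 52, so price P = 144 - 2·52 = 40.

40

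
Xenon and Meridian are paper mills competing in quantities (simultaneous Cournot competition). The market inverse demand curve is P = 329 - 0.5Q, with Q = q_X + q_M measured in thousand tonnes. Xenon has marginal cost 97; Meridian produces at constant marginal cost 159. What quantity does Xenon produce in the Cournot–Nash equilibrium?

Xenon's profit: π_X = (329 - 0.5Q)q_X - (97q_X). Setting ∂π_X/∂q_X = 0: 232 - q_X - (1/2)(q_M) = 0.
Meridian's profit: π_M = (329 - 0.5Q)q_M - (159q_M). Setting ∂π_M/∂q_M = 0: 170 - q_M - (1/2)(q_X) = 0.
So q_X = (232 - (1/2)q_M) and q_M = (170 - (1/2)q_X).
Solving the pair: q_X = 196, q_M = 72.

196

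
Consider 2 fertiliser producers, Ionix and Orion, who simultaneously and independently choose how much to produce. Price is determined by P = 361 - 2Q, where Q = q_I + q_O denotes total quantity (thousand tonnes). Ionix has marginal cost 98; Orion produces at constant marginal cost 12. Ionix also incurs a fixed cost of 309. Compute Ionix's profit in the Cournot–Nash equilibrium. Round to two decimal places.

Ionix's profit: π_I = (361 - 2Q)q_I - (98q_I). Setting ∂π_I/∂q_I = 0: 263 - 4q_I - 2(q_O) = 0.
Orion's first-order condition: 349 - 4q_O - 2(q_I) = 0.
So q_I = (263 - 2q_O)/4 and q_O = (349 - 2q_I)/4.
Solving the pair: q_I = 59/2, q_O = 145/2.
Price P = 361 - 2·102 = 157.
Ionix's profit: (157 - 98)·(59/2) - 309 = 1431.5000.

1431.50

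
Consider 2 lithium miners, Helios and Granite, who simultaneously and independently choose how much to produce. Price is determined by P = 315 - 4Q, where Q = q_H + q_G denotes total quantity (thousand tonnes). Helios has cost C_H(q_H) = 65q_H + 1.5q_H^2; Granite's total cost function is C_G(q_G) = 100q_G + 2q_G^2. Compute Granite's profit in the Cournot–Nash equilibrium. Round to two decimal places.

Helios's profit: π_H = (315 - 4Q)q_H - (65q_H + (3/2)q_H²). Setting ∂π_H/∂q_H = 0: 250 - 11q_H - 4(q_G) = 0.
Granite's profit: π_G = (315 - 4Q)q_G - (100q_G + 2q_G²). Setting ∂π_G/∂q_G = 0: 215 - 12q_G - 4(q_H) = 0.
Rearranging gives the reaction functions q_H = (250 - 4q_G)/11 and q_G = (215 - 4q_H)/12.
Substituting one into the other gives q_H = 535/29 and q_G = 1365/116.
Price P = 315 - 4·30.2155 = 194.1379.
Granite's profit: 194.1379·(1365/116) - 100·(1365/116) - 2(1365/116)² = 830.8078.

830.81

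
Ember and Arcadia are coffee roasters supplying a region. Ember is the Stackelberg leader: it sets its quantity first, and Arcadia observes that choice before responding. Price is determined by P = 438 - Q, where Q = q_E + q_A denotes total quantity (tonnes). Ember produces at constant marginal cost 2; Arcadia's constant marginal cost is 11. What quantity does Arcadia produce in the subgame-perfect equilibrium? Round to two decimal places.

102.25

The follower Arcadia best-responds to any q_E: π_A = (438 - Q)q_A - 11q_A.
Follower FOC: 427 - q_E - 2q_A = 0, so q_A(q_E) = (427 - q_E)/2.
Ember substitutes q_A(q_E) into its own profit: π_E = q_E(438 - q_E - (427 - q_E)/2) - 2q_E = (449/2 - (1/2)q_E)q_E - 2q_E.
Leader FOC: 445/2 - q_E = 0, so q_E = 445/2.
Then q_A = (427 - 445/2)/2 = 409/4.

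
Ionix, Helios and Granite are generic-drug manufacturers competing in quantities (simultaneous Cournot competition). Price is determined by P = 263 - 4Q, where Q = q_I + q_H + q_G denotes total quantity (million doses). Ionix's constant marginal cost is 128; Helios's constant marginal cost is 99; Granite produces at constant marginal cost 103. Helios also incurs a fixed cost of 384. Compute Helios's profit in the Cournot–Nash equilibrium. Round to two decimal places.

222.39

Ionix's profit: π_I = (263 - 4Q)q_I - (128q_I). Setting ∂π_I/∂q_I = 0: 135 - 8q_I - 4(q_H + q_G) = 0.
Helios's profit: π_H = (263 - 4Q)q_H - (99q_H). Setting ∂π_H/∂q_H = 0: 164 - 8q_H - 4(q_I + q_G) = 0.
Granite's profit: π_G = (263 - 4Q)q_G - (103q_G). Setting ∂π_G/∂q_G = 0: 160 - 8q_G - 4(q_I + q_H) = 0.
Summing all 3 equations gives 459 − 16Q = 0, hence Q = 459/16.
Back-substituting: q_I = (135 − 459/4)/4 = 81/16, q_H = (164 − 459/4)/4 = 197/16, q_G = (160 − 459/4)/4 = 181/16.
Price P = 263 - 4·(459/16) = 593/4.
Helios's profit: (593/4 - 99)·(197/16) - 384 = 222.3906.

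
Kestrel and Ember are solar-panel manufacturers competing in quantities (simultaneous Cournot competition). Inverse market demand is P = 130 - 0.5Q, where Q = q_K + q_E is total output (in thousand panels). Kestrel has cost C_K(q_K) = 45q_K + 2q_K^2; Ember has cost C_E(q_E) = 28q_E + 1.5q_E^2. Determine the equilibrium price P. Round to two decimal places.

110.85

Kestrel's profit: π_K = (130 - 0.5Q)q_K - (45q_K + 2q_K²). Setting ∂π_K/∂q_K = 0: 85 - 5q_K - (1/2)(q_E) = 0.
Ember's profit: π_E = (130 - 0.5Q)q_E - (28q_E + (3/2)q_E²). Setting ∂π_E/∂q_E = 0: 102 - 4q_E - (1/2)(q_K) = 0.
So q_K = (85 - (1/2)q_E)/5 and q_E = (102 - (1/2)q_K)/4.
Substituting one into the other gives q_K = 1156/79 and q_E = 1870/79.
Total output Q = 38.3038, so price P = 130 - (1/2)·38.3038 = 110.8481.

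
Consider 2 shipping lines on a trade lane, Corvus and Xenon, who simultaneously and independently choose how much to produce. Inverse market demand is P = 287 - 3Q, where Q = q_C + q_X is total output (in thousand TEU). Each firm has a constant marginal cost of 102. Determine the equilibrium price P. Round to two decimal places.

Each firm earns π_i = (287 - 3Q)q_i - 102q_i.
Setting ∂π_i/∂q_i = 0 with rivals' quantities fixed: 185 - 6q_i - 3q_j = 0.
By symmetry each firm produces the same amount; substituting q_j = q_i yields q_i = 185/9.
Total output Q = 370/9, so price P = 287 - 3·(370/9) = 491/3.

163.67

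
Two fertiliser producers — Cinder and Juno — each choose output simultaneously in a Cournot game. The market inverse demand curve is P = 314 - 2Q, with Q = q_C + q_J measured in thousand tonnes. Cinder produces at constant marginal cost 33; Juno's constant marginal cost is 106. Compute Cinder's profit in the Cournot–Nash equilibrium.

Cinder's profit: π_C = (314 - 2Q)q_C - (33q_C). Setting ∂π_C/∂q_C = 0: 281 - 4q_C - 2(q_J) = 0.
Juno's profit: π_J = (314 - 2Q)q_J - (106q_J). Setting ∂π_J/∂q_J = 0: 208 - 4q_J - 2(q_C) = 0.
Rearranging gives the reaction functions q_C = (281 - 2q_J)/4 and q_J = (208 - 2q_C)/4.
Substituting one into the other gives q_C = 59 and q_J = 45/2.
Price P = 314 - 2·(163/2) = 151.
Cinder's profit: (151 - 33)·59 = 6962.

6962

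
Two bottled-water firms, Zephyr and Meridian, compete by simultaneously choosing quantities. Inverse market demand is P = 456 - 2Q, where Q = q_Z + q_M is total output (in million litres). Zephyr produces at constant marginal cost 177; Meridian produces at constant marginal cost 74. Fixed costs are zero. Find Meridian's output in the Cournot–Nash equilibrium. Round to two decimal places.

Zephyr's profit: π_Z = (456 - 2Q)q_Z - (177q_Z). Setting ∂π_Z/∂q_Z = 0: 279 - 4q_Z - 2(q_M) = 0.
Meridian's first-order condition: 382 - 4q_M - 2(q_Z) = 0.
So q_Z = (279 - 2q_M)/4 and q_M = (382 - 2q_Z)/4.
Solving the pair: q_Z = 88/3, q_M = 485/6.

80.83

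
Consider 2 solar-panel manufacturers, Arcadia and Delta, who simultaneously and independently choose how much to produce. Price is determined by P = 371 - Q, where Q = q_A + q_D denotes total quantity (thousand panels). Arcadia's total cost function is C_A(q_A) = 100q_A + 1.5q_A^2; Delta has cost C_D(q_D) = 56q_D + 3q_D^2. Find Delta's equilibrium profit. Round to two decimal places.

Arcadia's profit: π_A = (371 - Q)q_A - (100q_A + (3/2)q_A²). Setting ∂π_A/∂q_A = 0: 271 - 5q_A - (q_D) = 0.
Delta's profit: π_D = (371 - Q)q_D - (56q_D + 3q_D²). Setting ∂π_D/∂q_D = 0: 315 - 8q_D - (q_A) = 0.
Best responses: q_A = (271 - q_D)/5, q_D = (315 - q_A)/8.
Substituting one into the other gives q_A = 1853/39 and q_D = 1304/39.
Price P = 371 - 80.9487 = 290.0513.
Delta's profit: 290.0513·(1304/39) - 56·(1304/39) - 3(1304/39)² = 4471.8369.

4471.84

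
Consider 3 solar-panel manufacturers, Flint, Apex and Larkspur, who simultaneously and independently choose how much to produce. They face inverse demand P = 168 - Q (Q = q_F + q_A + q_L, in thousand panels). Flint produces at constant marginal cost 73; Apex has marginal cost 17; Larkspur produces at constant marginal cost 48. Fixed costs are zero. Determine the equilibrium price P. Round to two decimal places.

76.50

Flint's profit: π_F = (168 - Q)q_F - (73q_F). Setting ∂π_F/∂q_F = 0: 95 - 2q_F - (q_A + q_L) = 0.
Apex's profit: π_A = (168 - Q)q_A - (17q_A). Setting ∂π_A/∂q_A = 0: 151 - 2q_A - (q_F + q_L) = 0.
Larkspur's first-order condition: 120 - 2q_L - (q_F + q_A) = 0.
Summing all 3 equations gives 366 − 4Q = 0, hence Q = 183/2.
Back-substituting: q_F = (95 − 183/2) = 7/2, q_A = (151 − 183/2) = 119/2, q_L = (120 − 183/2) = 57/2.
Total output Q = 183/2, so price P = 168 - 183/2 = 153/2.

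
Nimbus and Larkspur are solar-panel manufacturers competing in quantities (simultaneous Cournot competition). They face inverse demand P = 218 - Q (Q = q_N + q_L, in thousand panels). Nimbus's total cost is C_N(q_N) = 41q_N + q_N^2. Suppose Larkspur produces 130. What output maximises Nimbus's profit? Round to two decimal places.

With the rival's output fixed at 130, Nimbus's profit is π_N = (218 - 130 - q_N)q_N - (41q_N + q_N²) = (88 - q_N)q_N - (41q_N + q_N²).
∂π_N/∂q_N = 47 - 4q_N = 0, so q_N = 47/4.

11.75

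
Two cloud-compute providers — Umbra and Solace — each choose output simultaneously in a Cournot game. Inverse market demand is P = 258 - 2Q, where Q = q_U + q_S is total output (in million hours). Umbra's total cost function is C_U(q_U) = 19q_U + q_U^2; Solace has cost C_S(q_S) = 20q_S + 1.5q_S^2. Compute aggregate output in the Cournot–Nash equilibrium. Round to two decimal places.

56.50

Umbra's profit: π_U = (258 - 2Q)q_U - (19q_U + q_U²). Setting ∂π_U/∂q_U = 0: 239 - 6q_U - 2(q_S) = 0.
Solace's profit: π_S = (258 - 2Q)q_S - (20q_S + (3/2)q_S²). Setting ∂π_S/∂q_S = 0: 238 - 7q_S - 2(q_U) = 0.
Best responses: q_U = (239 - 2q_S)/6, q_S = (238 - 2q_U)/7.
Substituting one into the other gives q_U = 63/2 and q_S = 25.
Total output Q = 63/2 + 25 = 113/2.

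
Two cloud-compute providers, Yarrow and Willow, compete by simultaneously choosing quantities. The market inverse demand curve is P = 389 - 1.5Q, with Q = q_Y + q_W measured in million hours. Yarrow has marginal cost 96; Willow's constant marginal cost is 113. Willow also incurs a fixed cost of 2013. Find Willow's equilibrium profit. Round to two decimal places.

Yarrow's profit: π_Y = (389 - 1.5Q)q_Y - (96q_Y). Setting ∂π_Y/∂q_Y = 0: 293 - 3q_Y - (3/2)(q_W) = 0.
Willow's first-order condition: 276 - 3q_W - (3/2)(q_Y) = 0.
Best responses: q_Y = (293 - (3/2)q_W)/3, q_W = (276 - (3/2)q_Y)/3.
Solving the pair: q_Y = 620/9, q_W = 518/9.
Price P = 389 - (3/2)·(1138/9) = 598/3.
Willow's profit: (598/3 - 113)·(518/9) - 2013 = 2955.9630.

2955.96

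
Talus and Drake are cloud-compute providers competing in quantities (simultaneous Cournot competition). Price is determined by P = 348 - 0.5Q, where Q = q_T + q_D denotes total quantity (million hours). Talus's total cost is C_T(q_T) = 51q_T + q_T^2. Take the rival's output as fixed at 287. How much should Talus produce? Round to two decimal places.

51.17

With the rival's output fixed at 287, Talus's profit is π_T = (348 - (1/2)·287 - (1/2)q_T)q_T - (51q_T + q_T²) = (409/2 - (1/2)q_T)q_T - (51q_T + q_T²).
∂π_T/∂q_T = 307/2 - 3q_T = 0, so q_T = 307/6.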